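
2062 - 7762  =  -5700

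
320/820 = 16/41=0.39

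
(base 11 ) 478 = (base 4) 20321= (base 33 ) h8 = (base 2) 1000111001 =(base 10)569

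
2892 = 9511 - 6619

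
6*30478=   182868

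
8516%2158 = 2042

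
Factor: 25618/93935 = 2^1 * 5^( - 1 )*12809^1*18787^( - 1)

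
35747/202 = 176 + 195/202 = 176.97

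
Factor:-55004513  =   - 53^1*163^1*6367^1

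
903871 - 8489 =895382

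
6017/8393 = 547/763  =  0.72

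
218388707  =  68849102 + 149539605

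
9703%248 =31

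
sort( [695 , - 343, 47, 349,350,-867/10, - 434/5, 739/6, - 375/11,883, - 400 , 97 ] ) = [-400,-343, - 434/5,-867/10, - 375/11, 47,  97, 739/6,349 , 350, 695,883]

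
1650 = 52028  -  50378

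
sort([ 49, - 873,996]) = [ - 873  ,  49,996]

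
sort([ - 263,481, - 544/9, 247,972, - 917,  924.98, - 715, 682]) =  [ - 917, - 715, - 263, - 544/9 , 247,481,682,924.98,972 ] 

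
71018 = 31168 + 39850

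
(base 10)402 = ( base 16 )192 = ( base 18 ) 146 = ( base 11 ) 336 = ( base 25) g2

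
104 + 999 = 1103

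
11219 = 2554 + 8665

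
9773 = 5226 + 4547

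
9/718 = 9/718 = 0.01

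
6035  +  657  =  6692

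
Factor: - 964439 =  -7^1*137777^1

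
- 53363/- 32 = 53363/32 = 1667.59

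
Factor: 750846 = 2^1*3^1*125141^1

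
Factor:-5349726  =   - 2^1*3^4 * 33023^1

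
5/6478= 5/6478 =0.00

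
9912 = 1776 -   -  8136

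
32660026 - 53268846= - 20608820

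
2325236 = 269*8644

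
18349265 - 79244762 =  - 60895497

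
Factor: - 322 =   -  2^1 * 7^1*23^1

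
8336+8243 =16579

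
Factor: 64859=79^1*821^1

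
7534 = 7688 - 154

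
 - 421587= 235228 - 656815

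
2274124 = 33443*68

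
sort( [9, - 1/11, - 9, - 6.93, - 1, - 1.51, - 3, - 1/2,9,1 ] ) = [ - 9,-6.93, - 3,-1.51, - 1, - 1/2,-1/11,1, 9,9]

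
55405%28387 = 27018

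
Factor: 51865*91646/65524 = 2^( - 1)*5^1 *11^1*23^1  *  41^1*16381^(-1 )*45823^1 = 2376609895/32762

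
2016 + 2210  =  4226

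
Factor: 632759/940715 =5^( - 1 ) * 479^1*1321^1*188143^( - 1 )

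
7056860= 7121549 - 64689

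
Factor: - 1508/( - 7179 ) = 2^2 * 3^( - 1 ) *13^1*29^1 *2393^( - 1) 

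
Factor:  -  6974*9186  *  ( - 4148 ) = 2^4 * 3^1*11^1* 17^1 * 61^1*317^1*1531^1 = 265734004272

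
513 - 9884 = -9371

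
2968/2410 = 1484/1205 = 1.23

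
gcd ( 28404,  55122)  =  6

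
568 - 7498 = -6930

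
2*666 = 1332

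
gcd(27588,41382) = 13794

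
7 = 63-56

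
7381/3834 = 7381/3834 = 1.93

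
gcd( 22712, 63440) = 8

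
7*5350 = 37450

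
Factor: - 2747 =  - 41^1*67^1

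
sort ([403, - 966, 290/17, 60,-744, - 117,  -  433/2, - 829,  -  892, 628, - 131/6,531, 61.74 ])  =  [ - 966, - 892, -829,  -  744, - 433/2, - 117, - 131/6,290/17,  60,61.74, 403,531,628 ] 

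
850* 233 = 198050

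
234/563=234/563=0.42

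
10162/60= 169 + 11/30 = 169.37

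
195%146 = 49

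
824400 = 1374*600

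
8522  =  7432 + 1090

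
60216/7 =60216/7 =8602.29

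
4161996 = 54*77074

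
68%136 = 68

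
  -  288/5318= - 1 + 2515/2659 = - 0.05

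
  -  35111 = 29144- 64255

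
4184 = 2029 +2155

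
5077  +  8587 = 13664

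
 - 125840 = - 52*2420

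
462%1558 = 462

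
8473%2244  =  1741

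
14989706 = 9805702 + 5184004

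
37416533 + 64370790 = 101787323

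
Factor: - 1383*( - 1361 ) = 1882263 = 3^1*461^1*1361^1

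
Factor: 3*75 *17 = 3^2*5^2*17^1= 3825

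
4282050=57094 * 75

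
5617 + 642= 6259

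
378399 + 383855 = 762254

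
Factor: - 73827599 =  - 73827599^1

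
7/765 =7/765  =  0.01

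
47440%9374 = 570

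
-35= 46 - 81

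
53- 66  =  -13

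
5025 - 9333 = - 4308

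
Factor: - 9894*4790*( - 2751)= 2^2*3^2* 5^1*7^1*17^1*97^1*131^1*479^1 =130376107260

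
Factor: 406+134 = 2^2*3^3*5^1 = 540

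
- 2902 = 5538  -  8440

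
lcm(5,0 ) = 0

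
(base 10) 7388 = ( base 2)1110011011100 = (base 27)a3h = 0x1cdc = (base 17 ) 189A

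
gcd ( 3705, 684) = 57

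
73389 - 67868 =5521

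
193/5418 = 193/5418  =  0.04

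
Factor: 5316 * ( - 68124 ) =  - 362147184 = - 2^4*3^2*7^1  *443^1* 811^1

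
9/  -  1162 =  - 1  +  1153/1162= - 0.01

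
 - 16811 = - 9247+-7564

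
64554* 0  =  0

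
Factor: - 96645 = -3^1  *5^1*17^1*379^1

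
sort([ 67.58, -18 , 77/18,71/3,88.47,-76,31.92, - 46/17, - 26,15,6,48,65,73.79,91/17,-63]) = [ - 76, - 63,  -  26, - 18, - 46/17,77/18,91/17,6 , 15,  71/3, 31.92,48,65,67.58,73.79,88.47]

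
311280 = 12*25940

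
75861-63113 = 12748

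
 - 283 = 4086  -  4369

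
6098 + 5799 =11897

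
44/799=44/799= 0.06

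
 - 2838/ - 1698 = 473/283 =1.67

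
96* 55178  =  5297088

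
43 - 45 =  - 2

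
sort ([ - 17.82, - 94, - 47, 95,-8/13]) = [  -  94, - 47, - 17.82 , - 8/13, 95] 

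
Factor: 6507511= 6507511^1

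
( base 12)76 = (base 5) 330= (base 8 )132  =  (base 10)90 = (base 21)46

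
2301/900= 2  +  167/300 = 2.56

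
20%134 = 20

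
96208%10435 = 2293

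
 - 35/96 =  - 35/96 = -0.36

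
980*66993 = 65653140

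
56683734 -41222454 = 15461280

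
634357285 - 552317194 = 82040091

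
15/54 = 5/18 = 0.28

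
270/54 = 5 = 5.00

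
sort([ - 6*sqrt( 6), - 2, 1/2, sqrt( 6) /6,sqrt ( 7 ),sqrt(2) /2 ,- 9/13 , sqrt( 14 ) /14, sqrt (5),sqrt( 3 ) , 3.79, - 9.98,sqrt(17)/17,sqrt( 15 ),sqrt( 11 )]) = [ - 6*sqrt( 6) , -9.98, - 2, - 9/13,sqrt(17) /17  ,  sqrt(14)/14, sqrt(6 ) /6,1/2,sqrt(2)/2, sqrt( 3), sqrt( 5 ),sqrt( 7),  sqrt( 11), 3.79,sqrt (15 ) ]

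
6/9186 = 1/1531= 0.00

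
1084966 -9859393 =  - 8774427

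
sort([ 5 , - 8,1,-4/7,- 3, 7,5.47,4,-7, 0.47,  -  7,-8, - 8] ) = [ - 8, - 8,- 8,-7, - 7,-3,-4/7, 0.47,1  ,  4 , 5,5.47, 7]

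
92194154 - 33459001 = 58735153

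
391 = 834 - 443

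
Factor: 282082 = 2^1*141041^1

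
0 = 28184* 0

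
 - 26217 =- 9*2913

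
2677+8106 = 10783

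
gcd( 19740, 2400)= 60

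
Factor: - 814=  - 2^1* 11^1*37^1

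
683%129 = 38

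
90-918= - 828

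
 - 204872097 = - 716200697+511328600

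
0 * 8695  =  0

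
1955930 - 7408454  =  -5452524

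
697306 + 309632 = 1006938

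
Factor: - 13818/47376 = -2^ ( - 3)*3^ ( -1 )*7^1 = - 7/24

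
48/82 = 24/41 = 0.59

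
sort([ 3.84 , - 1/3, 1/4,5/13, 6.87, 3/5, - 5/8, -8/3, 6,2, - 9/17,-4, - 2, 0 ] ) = [ - 4, - 8/3, - 2, - 5/8,-9/17, - 1/3,0,1/4  ,  5/13, 3/5,  2, 3.84,6, 6.87] 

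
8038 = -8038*(-1)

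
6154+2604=8758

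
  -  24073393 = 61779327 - 85852720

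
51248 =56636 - 5388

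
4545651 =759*5989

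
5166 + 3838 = 9004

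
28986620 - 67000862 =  - 38014242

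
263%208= 55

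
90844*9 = 817596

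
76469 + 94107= 170576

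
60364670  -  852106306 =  - 791741636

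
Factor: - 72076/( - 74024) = 2^(- 1)*19^( - 1)*37^1 = 37/38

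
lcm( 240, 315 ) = 5040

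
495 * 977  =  483615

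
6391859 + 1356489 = 7748348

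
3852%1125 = 477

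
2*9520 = 19040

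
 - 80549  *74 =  - 5960626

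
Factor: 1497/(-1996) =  - 3/4 =-2^(  -  2)*3^1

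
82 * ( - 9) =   -  738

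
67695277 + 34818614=102513891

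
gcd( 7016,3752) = 8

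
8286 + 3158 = 11444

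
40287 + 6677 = 46964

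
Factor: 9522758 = 2^1 * 7^2*97171^1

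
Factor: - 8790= - 2^1*3^1*5^1*293^1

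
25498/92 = 12749/46= 277.15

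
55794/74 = 753  +  36/37 = 753.97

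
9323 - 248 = 9075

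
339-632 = - 293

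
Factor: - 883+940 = 57 =3^1*19^1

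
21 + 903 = 924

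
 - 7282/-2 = 3641/1 = 3641.00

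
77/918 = 77/918=0.08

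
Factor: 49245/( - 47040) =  - 2^(-6)*67^1  =  -67/64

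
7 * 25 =175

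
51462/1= 51462 = 51462.00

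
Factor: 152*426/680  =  2^1*3^1*5^( - 1)*17^( - 1)*19^1*71^1 = 8094/85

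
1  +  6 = 7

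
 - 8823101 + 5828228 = - 2994873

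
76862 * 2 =153724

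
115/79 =1 + 36/79 = 1.46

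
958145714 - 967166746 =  - 9021032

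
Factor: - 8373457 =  - 59^1 * 347^1*409^1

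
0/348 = 0 = 0.00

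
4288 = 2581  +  1707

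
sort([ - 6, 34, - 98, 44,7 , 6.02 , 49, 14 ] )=[ - 98 , - 6 , 6.02 , 7,14,34,  44,49] 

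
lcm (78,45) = 1170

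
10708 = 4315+6393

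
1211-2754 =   -  1543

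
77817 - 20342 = 57475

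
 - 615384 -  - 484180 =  - 131204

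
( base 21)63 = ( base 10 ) 129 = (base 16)81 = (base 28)4H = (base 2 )10000001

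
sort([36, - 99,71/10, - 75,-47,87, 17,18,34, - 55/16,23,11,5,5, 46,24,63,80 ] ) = [ - 99, -75, - 47, - 55/16, 5,5,71/10, 11,17,18 , 23, 24, 34,36 , 46,63, 80,87 ] 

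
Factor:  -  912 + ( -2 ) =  - 2^1 *457^1  =  - 914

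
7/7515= 7/7515= 0.00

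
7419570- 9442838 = -2023268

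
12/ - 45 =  - 4/15  =  -  0.27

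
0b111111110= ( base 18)1a6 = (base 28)i6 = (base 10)510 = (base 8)776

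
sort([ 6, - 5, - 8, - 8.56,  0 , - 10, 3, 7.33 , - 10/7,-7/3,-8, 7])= [ - 10, - 8.56, - 8, - 8,  -  5, - 7/3, - 10/7,0,3,6,7,7.33]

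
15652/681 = 15652/681 = 22.98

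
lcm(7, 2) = 14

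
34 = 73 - 39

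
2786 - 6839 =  - 4053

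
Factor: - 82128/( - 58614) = 2^3*29^1 *59^1 * 9769^(  -  1) =13688/9769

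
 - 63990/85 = - 753 + 3/17 = - 752.82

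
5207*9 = 46863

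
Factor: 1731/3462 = 2^( - 1 ) = 1/2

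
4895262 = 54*90653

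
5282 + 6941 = 12223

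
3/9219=1/3073 = 0.00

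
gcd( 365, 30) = 5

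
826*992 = 819392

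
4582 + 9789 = 14371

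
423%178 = 67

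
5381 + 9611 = 14992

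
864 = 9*96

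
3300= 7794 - 4494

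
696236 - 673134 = 23102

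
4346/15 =289 + 11/15 = 289.73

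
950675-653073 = 297602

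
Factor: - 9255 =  - 3^1*5^1*617^1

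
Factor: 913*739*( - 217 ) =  -146411419 = - 7^1*11^1*31^1 * 83^1*739^1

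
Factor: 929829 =3^1*281^1*1103^1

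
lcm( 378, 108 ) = 756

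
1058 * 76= 80408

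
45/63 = 5/7 = 0.71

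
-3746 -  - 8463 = 4717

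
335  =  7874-7539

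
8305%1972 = 417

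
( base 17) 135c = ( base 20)EDH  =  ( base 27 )81I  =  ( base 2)1011011110101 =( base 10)5877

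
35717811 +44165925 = 79883736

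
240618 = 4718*51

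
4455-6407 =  -1952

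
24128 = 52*464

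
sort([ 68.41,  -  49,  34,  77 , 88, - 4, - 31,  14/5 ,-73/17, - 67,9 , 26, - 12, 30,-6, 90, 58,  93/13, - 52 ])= [ - 67 , - 52 ,- 49,  -  31, - 12, - 6, - 73/17, - 4, 14/5,93/13,  9,  26 , 30,  34,58,68.41,77,88, 90 ] 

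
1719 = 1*1719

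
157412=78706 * 2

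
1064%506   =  52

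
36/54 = 2/3 =0.67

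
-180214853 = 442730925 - 622945778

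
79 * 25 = 1975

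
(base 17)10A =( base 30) 9T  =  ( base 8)453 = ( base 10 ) 299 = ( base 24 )cb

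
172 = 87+85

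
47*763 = 35861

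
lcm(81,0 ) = 0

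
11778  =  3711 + 8067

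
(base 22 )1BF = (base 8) 1345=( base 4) 23211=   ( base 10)741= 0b1011100101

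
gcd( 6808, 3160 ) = 8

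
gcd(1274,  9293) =1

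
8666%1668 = 326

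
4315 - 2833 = 1482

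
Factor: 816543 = 3^2*7^1 * 13^1*997^1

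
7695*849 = 6533055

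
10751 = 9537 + 1214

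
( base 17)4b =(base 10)79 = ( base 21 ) 3g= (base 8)117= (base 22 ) 3D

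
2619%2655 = 2619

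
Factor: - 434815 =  - 5^1*19^1*23^1 * 199^1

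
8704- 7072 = 1632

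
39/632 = 39/632 = 0.06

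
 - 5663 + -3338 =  - 9001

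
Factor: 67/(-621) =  - 3^( - 3)*23^(  -  1)*67^1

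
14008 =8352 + 5656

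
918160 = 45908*20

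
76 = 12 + 64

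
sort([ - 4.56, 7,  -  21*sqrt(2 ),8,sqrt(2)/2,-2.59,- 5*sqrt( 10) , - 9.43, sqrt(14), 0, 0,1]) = [  -  21*sqrt( 2 ),-5*sqrt(10), - 9.43,-4.56, - 2.59 , 0, 0, sqrt (2 ) /2,1, sqrt(14 ), 7, 8 ] 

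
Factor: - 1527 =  - 3^1 *509^1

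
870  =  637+233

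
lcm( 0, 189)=0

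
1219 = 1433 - 214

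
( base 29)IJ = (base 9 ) 661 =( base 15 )261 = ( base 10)541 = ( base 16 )21D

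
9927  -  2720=7207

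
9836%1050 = 386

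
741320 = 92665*8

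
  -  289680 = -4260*68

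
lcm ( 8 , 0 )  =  0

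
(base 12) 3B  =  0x2f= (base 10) 47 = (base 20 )27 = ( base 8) 57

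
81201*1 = 81201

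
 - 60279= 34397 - 94676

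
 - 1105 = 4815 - 5920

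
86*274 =23564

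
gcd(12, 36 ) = 12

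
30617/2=15308 + 1/2 = 15308.50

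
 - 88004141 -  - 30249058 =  - 57755083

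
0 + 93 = 93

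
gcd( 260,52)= 52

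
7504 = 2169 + 5335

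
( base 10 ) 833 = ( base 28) 11L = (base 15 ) 3a8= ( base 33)P8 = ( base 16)341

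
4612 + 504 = 5116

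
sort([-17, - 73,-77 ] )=[ - 77,-73, - 17 ] 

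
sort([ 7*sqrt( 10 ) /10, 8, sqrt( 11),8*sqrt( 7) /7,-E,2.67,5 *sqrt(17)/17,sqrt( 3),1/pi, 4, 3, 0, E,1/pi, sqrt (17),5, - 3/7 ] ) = [ - E,  -  3/7,0, 1/pi, 1/pi, 5*sqrt( 17)/17, sqrt( 3 ), 7*sqrt(10)/10,2.67 , E, 3,8 * sqrt( 7)/7,sqrt(11 ), 4,sqrt( 17), 5,8 ]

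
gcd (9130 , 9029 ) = 1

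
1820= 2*910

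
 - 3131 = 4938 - 8069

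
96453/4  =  96453/4 = 24113.25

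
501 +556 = 1057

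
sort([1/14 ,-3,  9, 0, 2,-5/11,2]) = [ - 3,-5/11, 0, 1/14, 2,  2, 9]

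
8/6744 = 1/843 = 0.00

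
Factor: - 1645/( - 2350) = 7/10 = 2^( - 1) * 5^( - 1)*7^1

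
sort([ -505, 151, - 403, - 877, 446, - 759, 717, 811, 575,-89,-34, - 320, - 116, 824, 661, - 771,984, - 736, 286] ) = [  -  877, - 771 , - 759, - 736, - 505 , - 403, - 320, - 116,-89, - 34 , 151,286,446 , 575 , 661 , 717, 811,824,984]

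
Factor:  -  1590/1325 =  -2^1*3^1*5^(  -  1) = - 6/5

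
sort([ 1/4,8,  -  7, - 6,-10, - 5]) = [ - 10, - 7 , - 6, - 5 , 1/4,8 ]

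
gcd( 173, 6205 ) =1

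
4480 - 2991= 1489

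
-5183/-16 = 5183/16 = 323.94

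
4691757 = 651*7207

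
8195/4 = 8195/4 = 2048.75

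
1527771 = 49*31179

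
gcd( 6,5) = 1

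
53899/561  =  96 + 43/561 = 96.08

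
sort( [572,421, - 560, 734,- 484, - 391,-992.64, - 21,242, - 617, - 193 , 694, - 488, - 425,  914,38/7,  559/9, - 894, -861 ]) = [ - 992.64, - 894, - 861, - 617,- 560,- 488,- 484, - 425,-391,  -  193, - 21, 38/7, 559/9, 242, 421,572, 694, 734 , 914]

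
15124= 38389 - 23265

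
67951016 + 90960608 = 158911624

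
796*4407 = 3507972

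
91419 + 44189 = 135608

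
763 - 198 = 565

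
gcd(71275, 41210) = 5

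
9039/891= 10+ 43/297=10.14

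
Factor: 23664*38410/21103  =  2^5*3^1* 5^1*17^1*23^1*29^1*47^(  -  1)*167^1*449^ (  -  1) = 908934240/21103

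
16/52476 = 4/13119= 0.00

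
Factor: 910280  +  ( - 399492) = 510788 = 2^2* 277^1*461^1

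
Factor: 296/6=148/3 = 2^2*3^(  -  1 ) * 37^1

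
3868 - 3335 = 533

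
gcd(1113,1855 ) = 371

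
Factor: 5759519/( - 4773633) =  - 3^ ( - 1 )*1591211^( - 1 )*5759519^1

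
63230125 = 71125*889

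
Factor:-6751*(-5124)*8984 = 2^5*3^1*7^1*  43^1 * 61^1*157^1*1123^1 = 310775642016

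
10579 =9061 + 1518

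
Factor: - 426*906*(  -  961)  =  2^2*3^2*31^2*71^1*151^1  =  370903716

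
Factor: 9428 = 2^2*2357^1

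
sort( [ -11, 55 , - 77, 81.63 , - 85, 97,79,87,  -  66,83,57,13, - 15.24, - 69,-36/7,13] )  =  [-85, - 77,  -  69,-66, - 15.24, - 11, -36/7 , 13, 13, 55,57, 79,81.63, 83, 87, 97]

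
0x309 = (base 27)11l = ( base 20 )1IH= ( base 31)p2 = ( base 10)777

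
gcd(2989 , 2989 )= 2989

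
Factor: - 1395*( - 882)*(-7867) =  - 2^1*3^4 * 5^1*7^2*31^1 * 7867^1 = - 9679478130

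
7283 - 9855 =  - 2572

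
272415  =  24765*11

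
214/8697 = 214/8697 = 0.02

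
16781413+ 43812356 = 60593769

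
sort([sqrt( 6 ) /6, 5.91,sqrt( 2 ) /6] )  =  [sqrt(  2)/6,sqrt(6 )/6,5.91] 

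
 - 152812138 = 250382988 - 403195126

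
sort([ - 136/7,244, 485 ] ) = [ - 136/7, 244,485 ]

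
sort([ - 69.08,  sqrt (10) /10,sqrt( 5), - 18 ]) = [ - 69.08, - 18,sqrt(10)/10 , sqrt (5)]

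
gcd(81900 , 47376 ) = 252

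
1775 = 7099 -5324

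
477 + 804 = 1281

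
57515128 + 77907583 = 135422711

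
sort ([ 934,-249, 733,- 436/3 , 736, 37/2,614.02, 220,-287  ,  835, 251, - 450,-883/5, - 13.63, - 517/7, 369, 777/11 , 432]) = [ - 450, - 287, - 249, - 883/5 , - 436/3, - 517/7, -13.63 , 37/2,777/11,  220 , 251, 369,432, 614.02,733 , 736, 835, 934]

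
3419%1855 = 1564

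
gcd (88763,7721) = 1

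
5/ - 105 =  - 1/21 = - 0.05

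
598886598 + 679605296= 1278491894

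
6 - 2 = 4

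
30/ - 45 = -1 + 1/3=- 0.67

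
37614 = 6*6269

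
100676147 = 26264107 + 74412040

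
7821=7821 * 1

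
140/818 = 70/409 = 0.17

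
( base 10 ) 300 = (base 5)2200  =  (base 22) DE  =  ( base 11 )253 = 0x12C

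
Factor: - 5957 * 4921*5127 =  - 150294913419 = - 3^1 * 7^2*19^1*23^1 * 37^2*1709^1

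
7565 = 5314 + 2251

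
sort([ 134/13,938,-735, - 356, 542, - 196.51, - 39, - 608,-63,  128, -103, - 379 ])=[ - 735, -608,-379, - 356,- 196.51, - 103,-63,  -  39, 134/13,128, 542,  938 ]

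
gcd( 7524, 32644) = 4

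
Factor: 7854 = 2^1 *3^1*7^1*11^1 * 17^1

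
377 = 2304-1927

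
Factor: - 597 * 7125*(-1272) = 5410611000 = 2^3 * 3^3*5^3*19^1*53^1  *  199^1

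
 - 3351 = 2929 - 6280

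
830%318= 194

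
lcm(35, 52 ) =1820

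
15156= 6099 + 9057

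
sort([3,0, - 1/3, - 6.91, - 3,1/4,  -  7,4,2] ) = [- 7 , - 6.91, - 3, - 1/3,0,1/4, 2,  3,4]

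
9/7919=9/7919 = 0.00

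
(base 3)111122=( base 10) 368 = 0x170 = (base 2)101110000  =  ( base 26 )E4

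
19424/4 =4856 = 4856.00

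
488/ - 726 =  - 1 + 119/363 =- 0.67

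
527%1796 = 527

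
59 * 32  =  1888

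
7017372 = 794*8838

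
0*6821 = 0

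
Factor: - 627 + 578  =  -49 = - 7^2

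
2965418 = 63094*47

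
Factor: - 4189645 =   -  5^1 * 837929^1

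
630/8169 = 30/389 = 0.08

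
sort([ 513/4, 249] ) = [513/4,  249]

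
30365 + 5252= 35617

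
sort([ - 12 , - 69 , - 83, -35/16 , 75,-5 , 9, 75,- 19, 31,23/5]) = [ - 83, - 69,-19,-12, - 5, - 35/16,23/5,9,  31,75,75] 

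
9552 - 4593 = 4959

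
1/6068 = 1/6068= 0.00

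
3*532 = 1596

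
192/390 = 32/65 = 0.49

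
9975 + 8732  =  18707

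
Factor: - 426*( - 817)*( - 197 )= -2^1 *3^1*19^1*43^1*71^1*197^1=-68564274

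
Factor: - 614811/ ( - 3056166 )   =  204937/1018722 = 2^( -1) * 3^( - 1) *31^( - 1)*223^1*919^1*5477^(-1) 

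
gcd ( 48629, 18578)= 7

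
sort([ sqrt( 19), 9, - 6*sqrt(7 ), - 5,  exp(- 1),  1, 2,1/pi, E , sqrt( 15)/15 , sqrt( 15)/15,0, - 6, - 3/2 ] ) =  [  -  6*sqrt( 7 ), - 6, - 5, - 3/2 , 0,sqrt( 15)/15,sqrt( 15)/15,1/pi, exp( - 1 ), 1,2, E, sqrt( 19), 9]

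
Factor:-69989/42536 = -2^(-3)*13^( - 1 )*17^1*23^1*179^1*409^( - 1)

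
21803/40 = 21803/40 =545.08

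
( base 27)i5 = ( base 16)1eb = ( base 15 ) 22B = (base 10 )491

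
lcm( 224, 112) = 224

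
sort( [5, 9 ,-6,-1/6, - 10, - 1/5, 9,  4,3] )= [ - 10,-6, - 1/5, - 1/6,3,4,5,9,9] 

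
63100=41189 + 21911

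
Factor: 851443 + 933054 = 1784497  =  11^1 * 13^1*12479^1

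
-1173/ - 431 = 1173/431 = 2.72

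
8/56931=8/56931= 0.00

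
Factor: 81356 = 2^2 * 11^1*43^2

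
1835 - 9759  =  -7924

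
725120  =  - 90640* (- 8) 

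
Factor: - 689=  - 13^1*53^1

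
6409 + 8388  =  14797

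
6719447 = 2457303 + 4262144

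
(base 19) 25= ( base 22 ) 1l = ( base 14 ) 31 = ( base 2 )101011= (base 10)43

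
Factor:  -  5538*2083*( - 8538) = 2^2*3^2* 13^1*71^1* 1423^1 * 2083^1 = 98491413852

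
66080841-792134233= - 726053392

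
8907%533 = 379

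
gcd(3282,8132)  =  2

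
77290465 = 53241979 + 24048486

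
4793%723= 455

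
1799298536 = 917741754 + 881556782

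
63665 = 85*749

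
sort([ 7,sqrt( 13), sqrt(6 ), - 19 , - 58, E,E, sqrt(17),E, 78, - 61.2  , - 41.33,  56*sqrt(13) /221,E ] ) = [ - 61.2, - 58, - 41.33, - 19,  56 * sqrt(13)/221,sqrt ( 6),E,E,E,  E, sqrt( 13),sqrt(17),  7,78 ] 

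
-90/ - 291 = 30/97= 0.31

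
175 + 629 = 804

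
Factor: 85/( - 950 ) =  - 17/190 = - 2^( - 1)*  5^(- 1 )*17^1 * 19^( - 1 )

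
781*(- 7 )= - 5467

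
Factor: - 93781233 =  - 3^5*7^1*13^1*4241^1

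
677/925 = 677/925=0.73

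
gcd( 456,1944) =24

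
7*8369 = 58583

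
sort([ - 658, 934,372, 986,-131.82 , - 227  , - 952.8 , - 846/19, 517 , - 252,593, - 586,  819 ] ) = [-952.8, - 658, - 586 , - 252 , - 227, - 131.82, - 846/19,  372,517, 593 , 819, 934, 986]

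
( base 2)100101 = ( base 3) 1101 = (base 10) 37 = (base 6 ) 101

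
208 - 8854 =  - 8646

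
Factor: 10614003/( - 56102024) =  - 2^( - 3 )*3^1 * 11^( - 1) * 71^1*83^( - 1 )*7681^( - 1 )*49831^1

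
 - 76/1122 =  -38/561 = -  0.07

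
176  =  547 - 371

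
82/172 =41/86 = 0.48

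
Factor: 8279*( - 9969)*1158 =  - 95573620458  =  -  2^1 * 3^2 * 17^1*193^1*487^1*3323^1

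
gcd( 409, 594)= 1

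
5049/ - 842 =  - 6 + 3/842 = - 6.00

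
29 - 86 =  - 57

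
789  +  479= 1268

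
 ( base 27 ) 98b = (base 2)1101010000100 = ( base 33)67N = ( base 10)6788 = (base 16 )1A84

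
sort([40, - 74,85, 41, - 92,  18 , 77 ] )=[-92 ,-74, 18, 40 , 41,77 , 85]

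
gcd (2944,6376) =8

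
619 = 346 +273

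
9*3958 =35622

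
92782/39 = 2379+1/39 = 2379.03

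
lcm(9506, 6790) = 47530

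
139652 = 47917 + 91735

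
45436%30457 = 14979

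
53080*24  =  1273920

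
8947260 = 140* 63909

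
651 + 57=708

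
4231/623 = 4231/623 = 6.79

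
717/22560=239/7520 =0.03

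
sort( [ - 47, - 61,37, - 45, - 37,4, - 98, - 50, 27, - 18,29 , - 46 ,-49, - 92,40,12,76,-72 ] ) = [ - 98,-92,  -  72, - 61,-50, - 49, - 47,  -  46,  -  45,-37, - 18,4,  12,27,29,37,40,76 ]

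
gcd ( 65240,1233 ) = 1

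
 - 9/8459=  - 9/8459 = - 0.00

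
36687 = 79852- 43165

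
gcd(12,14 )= 2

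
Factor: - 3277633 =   -  19^1 *172507^1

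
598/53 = 11 + 15/53 =11.28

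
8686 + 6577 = 15263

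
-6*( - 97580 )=585480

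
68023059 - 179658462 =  - 111635403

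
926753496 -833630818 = 93122678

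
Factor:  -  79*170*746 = - 10018780 = -  2^2*5^1 * 17^1* 79^1 * 373^1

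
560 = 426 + 134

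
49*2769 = 135681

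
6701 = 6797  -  96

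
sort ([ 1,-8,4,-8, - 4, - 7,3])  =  [ - 8, - 8, - 7, - 4,1,3,  4]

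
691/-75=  - 691/75 = -9.21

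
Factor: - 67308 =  - 2^2*3^1*71^1 *79^1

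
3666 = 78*47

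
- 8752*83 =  - 726416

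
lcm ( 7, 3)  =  21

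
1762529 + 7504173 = 9266702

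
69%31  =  7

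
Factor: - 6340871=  - 6340871^1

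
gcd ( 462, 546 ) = 42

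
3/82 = 3/82 = 0.04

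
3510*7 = 24570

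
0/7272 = 0 = 0.00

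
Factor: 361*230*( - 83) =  - 2^1 *5^1*19^2*23^1*83^1 = - 6891490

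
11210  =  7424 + 3786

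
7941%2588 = 177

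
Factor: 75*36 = 2700 =2^2*3^3*5^2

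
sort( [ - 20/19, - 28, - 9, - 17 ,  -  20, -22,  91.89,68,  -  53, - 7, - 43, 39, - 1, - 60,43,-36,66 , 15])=[ - 60,  -  53, - 43, - 36, - 28, - 22,- 20, - 17,  -  9,  -  7, - 20/19, - 1, 15, 39, 43,  66, 68, 91.89]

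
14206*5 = 71030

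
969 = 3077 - 2108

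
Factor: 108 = 2^2*3^3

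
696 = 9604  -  8908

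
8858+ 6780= 15638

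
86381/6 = 14396 + 5/6= 14396.83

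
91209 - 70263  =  20946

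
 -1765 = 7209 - 8974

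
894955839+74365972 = 969321811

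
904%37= 16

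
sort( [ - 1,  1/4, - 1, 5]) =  [  -  1, - 1,1/4,  5] 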